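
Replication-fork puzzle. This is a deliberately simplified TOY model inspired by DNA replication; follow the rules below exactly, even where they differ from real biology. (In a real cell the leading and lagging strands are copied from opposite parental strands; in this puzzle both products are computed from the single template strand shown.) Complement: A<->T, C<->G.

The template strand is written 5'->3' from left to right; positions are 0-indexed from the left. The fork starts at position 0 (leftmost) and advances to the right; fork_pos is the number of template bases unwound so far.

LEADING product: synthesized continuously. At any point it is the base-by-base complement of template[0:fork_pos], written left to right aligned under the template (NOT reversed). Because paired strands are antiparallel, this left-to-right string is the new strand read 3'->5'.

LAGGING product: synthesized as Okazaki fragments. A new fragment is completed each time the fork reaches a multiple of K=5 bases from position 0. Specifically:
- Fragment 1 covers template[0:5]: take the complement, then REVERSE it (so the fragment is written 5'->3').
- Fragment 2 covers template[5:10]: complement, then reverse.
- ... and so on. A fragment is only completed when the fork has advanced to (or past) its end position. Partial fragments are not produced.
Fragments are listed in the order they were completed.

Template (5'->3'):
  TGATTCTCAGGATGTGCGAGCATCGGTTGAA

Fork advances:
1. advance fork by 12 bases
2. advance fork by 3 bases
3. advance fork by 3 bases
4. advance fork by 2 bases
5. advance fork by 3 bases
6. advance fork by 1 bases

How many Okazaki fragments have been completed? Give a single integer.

Step 1: advance 12 -> fork_pos = 0 + 12 = 12. Reached multiple(s) of 5: 5, 10 -> fragments 1-2 completed (2 total).
Step 2: advance 3 -> fork_pos = 12 + 3 = 15. Reached multiple(s) of 5: 15 -> fragment 3 completed (3 total).
Step 3: advance 3 -> fork_pos = 15 + 3 = 18. Next multiple of 5 is 20 (not reached); still 3 fragment(s).
Step 4: advance 2 -> fork_pos = 18 + 2 = 20. Reached multiple(s) of 5: 20 -> fragment 4 completed (4 total).
Step 5: advance 3 -> fork_pos = 20 + 3 = 23. Next multiple of 5 is 25 (not reached); still 4 fragment(s).
Step 6: advance 1 -> fork_pos = 23 + 1 = 24. Next multiple of 5 is 25 (not reached); still 4 fragment(s).
Check: final fork_pos = 24; the multiples of 5 that are <= 24 are 5..20 -> 24 // 5 = 4 completed fragment(s).

Answer: 4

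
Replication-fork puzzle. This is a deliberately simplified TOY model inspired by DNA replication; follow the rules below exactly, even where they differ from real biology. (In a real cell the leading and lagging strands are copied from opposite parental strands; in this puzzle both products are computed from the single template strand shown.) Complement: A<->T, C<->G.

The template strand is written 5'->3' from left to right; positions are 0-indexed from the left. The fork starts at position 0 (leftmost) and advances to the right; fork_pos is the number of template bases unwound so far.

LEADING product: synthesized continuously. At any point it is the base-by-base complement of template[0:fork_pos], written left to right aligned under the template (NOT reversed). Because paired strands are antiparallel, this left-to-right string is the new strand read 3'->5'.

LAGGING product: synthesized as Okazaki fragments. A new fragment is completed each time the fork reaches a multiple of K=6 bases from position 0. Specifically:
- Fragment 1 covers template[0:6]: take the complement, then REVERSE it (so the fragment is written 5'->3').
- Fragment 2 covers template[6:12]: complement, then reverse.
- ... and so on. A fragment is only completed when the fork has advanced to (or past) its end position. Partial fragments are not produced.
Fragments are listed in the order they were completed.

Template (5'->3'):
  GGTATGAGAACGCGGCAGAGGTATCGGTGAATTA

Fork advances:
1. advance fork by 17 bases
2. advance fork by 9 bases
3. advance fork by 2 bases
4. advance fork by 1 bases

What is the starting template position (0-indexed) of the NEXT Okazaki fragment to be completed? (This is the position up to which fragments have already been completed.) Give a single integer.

Answer: 24

Derivation:
Step 1: advance 17 -> fork_pos = 0 + 17 = 17. Reached multiple(s) of 6: 6, 12 -> fragments 1-2 completed (2 total).
Step 2: advance 9 -> fork_pos = 17 + 9 = 26. Reached multiple(s) of 6: 18, 24 -> fragments 3-4 completed (4 total).
Step 3: advance 2 -> fork_pos = 26 + 2 = 28. Next multiple of 6 is 30 (not reached); still 4 fragment(s).
Step 4: advance 1 -> fork_pos = 28 + 1 = 29. Next multiple of 6 is 30 (not reached); still 4 fragment(s).
4 fragment(s) completed, covering template[0:24] (4 x 6 = 24). The next fragment, fragment 5, covers template[24:30], so it starts at position 24.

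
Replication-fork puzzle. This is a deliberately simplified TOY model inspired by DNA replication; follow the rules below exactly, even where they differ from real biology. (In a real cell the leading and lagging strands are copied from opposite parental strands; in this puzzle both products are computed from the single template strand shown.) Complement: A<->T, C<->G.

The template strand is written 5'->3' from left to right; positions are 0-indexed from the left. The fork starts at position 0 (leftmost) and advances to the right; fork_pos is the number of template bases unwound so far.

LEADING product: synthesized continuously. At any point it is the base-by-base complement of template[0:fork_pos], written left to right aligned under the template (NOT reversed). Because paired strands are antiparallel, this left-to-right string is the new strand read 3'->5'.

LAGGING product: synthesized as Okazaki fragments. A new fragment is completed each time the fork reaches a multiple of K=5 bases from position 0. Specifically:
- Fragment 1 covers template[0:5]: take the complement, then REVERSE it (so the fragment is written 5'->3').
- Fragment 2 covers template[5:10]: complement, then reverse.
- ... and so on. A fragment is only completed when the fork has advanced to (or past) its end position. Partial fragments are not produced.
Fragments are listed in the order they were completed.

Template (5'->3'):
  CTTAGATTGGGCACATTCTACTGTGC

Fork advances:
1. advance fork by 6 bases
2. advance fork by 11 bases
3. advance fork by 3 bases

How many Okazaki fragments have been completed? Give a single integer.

Step 1: advance 6 -> fork_pos = 0 + 6 = 6. Reached multiple(s) of 5: 5 -> fragment 1 completed (1 total).
Step 2: advance 11 -> fork_pos = 6 + 11 = 17. Reached multiple(s) of 5: 10, 15 -> fragments 2-3 completed (3 total).
Step 3: advance 3 -> fork_pos = 17 + 3 = 20. Reached multiple(s) of 5: 20 -> fragment 4 completed (4 total).
Check: final fork_pos = 20; the multiples of 5 that are <= 20 are 5..20 -> 20 // 5 = 4 completed fragment(s).

Answer: 4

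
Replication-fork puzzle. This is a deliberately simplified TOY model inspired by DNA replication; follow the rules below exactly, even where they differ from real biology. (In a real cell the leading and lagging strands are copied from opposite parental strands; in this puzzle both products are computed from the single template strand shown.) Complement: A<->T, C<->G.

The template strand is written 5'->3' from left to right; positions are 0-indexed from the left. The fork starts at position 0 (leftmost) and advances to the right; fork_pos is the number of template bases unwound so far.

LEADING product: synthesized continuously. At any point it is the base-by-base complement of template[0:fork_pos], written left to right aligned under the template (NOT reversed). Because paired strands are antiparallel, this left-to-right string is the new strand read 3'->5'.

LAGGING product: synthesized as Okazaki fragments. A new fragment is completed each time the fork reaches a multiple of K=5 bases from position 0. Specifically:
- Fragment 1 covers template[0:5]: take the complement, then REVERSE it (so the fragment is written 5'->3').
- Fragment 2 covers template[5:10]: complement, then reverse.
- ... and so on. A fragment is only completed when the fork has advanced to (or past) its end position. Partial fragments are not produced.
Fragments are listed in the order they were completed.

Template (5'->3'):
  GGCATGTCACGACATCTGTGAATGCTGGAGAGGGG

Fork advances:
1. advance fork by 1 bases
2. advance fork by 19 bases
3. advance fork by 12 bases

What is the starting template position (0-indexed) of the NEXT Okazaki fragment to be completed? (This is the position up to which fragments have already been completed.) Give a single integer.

Answer: 30

Derivation:
Step 1: advance 1 -> fork_pos = 0 + 1 = 1. Next multiple of 5 is 5 (not reached); still 0 fragment(s).
Step 2: advance 19 -> fork_pos = 1 + 19 = 20. Reached multiple(s) of 5: 5, 10, 15, 20 -> fragments 1-4 completed (4 total).
Step 3: advance 12 -> fork_pos = 20 + 12 = 32. Reached multiple(s) of 5: 25, 30 -> fragments 5-6 completed (6 total).
6 fragment(s) completed, covering template[0:30] (6 x 5 = 30). The next fragment, fragment 7, covers template[30:35], so it starts at position 30.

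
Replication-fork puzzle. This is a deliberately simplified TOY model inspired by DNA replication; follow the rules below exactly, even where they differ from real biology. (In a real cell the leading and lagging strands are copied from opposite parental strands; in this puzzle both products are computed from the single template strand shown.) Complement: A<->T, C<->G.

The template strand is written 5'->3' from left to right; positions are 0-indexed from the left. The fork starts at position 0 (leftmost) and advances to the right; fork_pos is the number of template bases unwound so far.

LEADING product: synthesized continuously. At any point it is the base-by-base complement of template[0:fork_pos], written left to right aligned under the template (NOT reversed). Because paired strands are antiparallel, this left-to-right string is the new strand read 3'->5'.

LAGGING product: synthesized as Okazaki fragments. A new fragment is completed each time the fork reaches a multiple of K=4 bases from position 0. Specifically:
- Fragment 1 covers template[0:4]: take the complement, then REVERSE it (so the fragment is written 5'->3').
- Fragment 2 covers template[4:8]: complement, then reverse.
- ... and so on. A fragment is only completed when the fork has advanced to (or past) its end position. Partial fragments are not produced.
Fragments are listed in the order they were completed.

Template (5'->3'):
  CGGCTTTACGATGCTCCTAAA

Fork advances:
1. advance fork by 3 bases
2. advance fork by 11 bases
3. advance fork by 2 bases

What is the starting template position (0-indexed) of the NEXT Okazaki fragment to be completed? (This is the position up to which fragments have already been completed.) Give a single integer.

Answer: 16

Derivation:
Step 1: advance 3 -> fork_pos = 0 + 3 = 3. Next multiple of 4 is 4 (not reached); still 0 fragment(s).
Step 2: advance 11 -> fork_pos = 3 + 11 = 14. Reached multiple(s) of 4: 4, 8, 12 -> fragments 1-3 completed (3 total).
Step 3: advance 2 -> fork_pos = 14 + 2 = 16. Reached multiple(s) of 4: 16 -> fragment 4 completed (4 total).
4 fragment(s) completed, covering template[0:16] (4 x 4 = 16). The next fragment, fragment 5, covers template[16:20], so it starts at position 16.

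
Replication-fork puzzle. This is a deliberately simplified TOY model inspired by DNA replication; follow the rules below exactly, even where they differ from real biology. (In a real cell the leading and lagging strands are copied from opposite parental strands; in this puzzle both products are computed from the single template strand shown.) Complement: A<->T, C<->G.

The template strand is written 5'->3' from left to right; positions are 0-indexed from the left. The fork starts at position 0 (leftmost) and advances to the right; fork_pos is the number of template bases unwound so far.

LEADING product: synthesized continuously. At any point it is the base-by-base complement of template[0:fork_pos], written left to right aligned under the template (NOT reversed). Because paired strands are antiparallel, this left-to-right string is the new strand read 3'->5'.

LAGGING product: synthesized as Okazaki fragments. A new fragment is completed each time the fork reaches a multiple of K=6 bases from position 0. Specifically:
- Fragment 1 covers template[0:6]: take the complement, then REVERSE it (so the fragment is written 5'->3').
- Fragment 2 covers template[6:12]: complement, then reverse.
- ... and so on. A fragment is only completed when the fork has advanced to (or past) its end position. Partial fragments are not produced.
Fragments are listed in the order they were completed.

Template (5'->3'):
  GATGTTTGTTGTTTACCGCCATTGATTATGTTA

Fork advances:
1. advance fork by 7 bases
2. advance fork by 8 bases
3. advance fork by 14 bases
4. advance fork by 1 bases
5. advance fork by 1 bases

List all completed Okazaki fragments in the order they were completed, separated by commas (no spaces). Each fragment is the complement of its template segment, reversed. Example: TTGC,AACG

Step 1: advance 7 -> fork_pos = 0 + 7 = 7. Reached multiple(s) of 6: 6 -> fragment 1 completed (1 total).
Step 2: advance 8 -> fork_pos = 7 + 8 = 15. Reached multiple(s) of 6: 12 -> fragment 2 completed (2 total).
Step 3: advance 14 -> fork_pos = 15 + 14 = 29. Reached multiple(s) of 6: 18, 24 -> fragments 3-4 completed (4 total).
Step 4: advance 1 -> fork_pos = 29 + 1 = 30. Reached multiple(s) of 6: 30 -> fragment 5 completed (5 total).
Step 5: advance 1 -> fork_pos = 30 + 1 = 31. Next multiple of 6 is 36 (not reached); still 5 fragment(s).
Final fork_pos = 31, so 5 fragment(s) are complete. Build each: template segment -> complement -> reverse.
Fragment 1: template[0:6] = GATGTT -> complement CTACAA -> reversed AACATC
Fragment 2: template[6:12] = TGTTGT -> complement ACAACA -> reversed ACAACA
Fragment 3: template[12:18] = TTACCG -> complement AATGGC -> reversed CGGTAA
Fragment 4: template[18:24] = CCATTG -> complement GGTAAC -> reversed CAATGG
Fragment 5: template[24:30] = ATTATG -> complement TAATAC -> reversed CATAAT

Answer: AACATC,ACAACA,CGGTAA,CAATGG,CATAAT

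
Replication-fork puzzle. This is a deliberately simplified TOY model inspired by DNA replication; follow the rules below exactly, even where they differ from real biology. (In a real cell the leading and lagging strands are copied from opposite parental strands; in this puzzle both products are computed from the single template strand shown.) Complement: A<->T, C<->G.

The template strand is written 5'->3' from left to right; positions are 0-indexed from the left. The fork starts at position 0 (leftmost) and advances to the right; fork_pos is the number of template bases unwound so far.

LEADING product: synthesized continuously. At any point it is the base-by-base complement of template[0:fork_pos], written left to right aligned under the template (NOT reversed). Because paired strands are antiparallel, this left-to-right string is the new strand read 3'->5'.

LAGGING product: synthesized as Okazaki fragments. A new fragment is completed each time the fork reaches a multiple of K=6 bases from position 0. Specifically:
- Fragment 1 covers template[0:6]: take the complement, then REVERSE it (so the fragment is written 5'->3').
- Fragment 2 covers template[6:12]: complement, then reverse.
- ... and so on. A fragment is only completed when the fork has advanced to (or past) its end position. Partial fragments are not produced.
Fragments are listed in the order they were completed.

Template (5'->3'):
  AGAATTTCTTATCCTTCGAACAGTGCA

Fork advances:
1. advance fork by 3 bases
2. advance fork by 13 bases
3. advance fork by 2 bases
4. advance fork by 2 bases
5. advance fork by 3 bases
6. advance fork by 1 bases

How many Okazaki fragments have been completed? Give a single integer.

Step 1: advance 3 -> fork_pos = 0 + 3 = 3. Next multiple of 6 is 6 (not reached); still 0 fragment(s).
Step 2: advance 13 -> fork_pos = 3 + 13 = 16. Reached multiple(s) of 6: 6, 12 -> fragments 1-2 completed (2 total).
Step 3: advance 2 -> fork_pos = 16 + 2 = 18. Reached multiple(s) of 6: 18 -> fragment 3 completed (3 total).
Step 4: advance 2 -> fork_pos = 18 + 2 = 20. Next multiple of 6 is 24 (not reached); still 3 fragment(s).
Step 5: advance 3 -> fork_pos = 20 + 3 = 23. Next multiple of 6 is 24 (not reached); still 3 fragment(s).
Step 6: advance 1 -> fork_pos = 23 + 1 = 24. Reached multiple(s) of 6: 24 -> fragment 4 completed (4 total).
Check: final fork_pos = 24; the multiples of 6 that are <= 24 are 6..24 -> 24 // 6 = 4 completed fragment(s).

Answer: 4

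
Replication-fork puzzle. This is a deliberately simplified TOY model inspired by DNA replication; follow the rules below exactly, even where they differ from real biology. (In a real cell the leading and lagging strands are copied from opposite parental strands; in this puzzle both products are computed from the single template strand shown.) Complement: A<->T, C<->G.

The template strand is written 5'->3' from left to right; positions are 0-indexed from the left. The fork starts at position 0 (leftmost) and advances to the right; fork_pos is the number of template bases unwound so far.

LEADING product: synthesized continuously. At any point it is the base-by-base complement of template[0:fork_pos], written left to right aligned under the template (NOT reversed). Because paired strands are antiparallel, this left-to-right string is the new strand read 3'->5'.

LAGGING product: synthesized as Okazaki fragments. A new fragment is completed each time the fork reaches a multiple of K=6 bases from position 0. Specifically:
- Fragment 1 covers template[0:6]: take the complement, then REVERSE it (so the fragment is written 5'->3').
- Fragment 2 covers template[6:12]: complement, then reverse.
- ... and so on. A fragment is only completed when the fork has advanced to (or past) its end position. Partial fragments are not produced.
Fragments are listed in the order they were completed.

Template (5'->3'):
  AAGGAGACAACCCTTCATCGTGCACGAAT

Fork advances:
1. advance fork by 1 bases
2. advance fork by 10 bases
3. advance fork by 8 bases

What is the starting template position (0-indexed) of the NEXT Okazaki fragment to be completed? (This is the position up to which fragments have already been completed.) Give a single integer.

Step 1: advance 1 -> fork_pos = 0 + 1 = 1. Next multiple of 6 is 6 (not reached); still 0 fragment(s).
Step 2: advance 10 -> fork_pos = 1 + 10 = 11. Reached multiple(s) of 6: 6 -> fragment 1 completed (1 total).
Step 3: advance 8 -> fork_pos = 11 + 8 = 19. Reached multiple(s) of 6: 12, 18 -> fragments 2-3 completed (3 total).
3 fragment(s) completed, covering template[0:18] (3 x 6 = 18). The next fragment, fragment 4, covers template[18:24], so it starts at position 18.

Answer: 18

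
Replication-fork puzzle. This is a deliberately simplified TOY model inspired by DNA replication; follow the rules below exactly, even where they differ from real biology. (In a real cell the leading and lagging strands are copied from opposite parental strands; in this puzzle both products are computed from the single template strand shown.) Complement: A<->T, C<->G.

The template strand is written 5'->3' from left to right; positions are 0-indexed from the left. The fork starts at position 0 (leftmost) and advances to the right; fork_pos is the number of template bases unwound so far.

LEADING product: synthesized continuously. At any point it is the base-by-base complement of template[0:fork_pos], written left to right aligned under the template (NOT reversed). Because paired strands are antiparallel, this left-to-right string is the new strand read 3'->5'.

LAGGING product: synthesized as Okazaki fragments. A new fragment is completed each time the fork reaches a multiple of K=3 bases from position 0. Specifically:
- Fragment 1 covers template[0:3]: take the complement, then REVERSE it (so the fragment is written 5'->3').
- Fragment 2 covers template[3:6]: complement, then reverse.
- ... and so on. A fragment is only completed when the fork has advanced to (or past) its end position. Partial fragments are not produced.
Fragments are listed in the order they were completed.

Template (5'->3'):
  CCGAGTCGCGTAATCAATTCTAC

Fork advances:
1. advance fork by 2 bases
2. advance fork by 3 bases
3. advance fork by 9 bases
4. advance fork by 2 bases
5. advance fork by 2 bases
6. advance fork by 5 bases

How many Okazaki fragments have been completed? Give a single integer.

Step 1: advance 2 -> fork_pos = 0 + 2 = 2. Next multiple of 3 is 3 (not reached); still 0 fragment(s).
Step 2: advance 3 -> fork_pos = 2 + 3 = 5. Reached multiple(s) of 3: 3 -> fragment 1 completed (1 total).
Step 3: advance 9 -> fork_pos = 5 + 9 = 14. Reached multiple(s) of 3: 6, 9, 12 -> fragments 2-4 completed (4 total).
Step 4: advance 2 -> fork_pos = 14 + 2 = 16. Reached multiple(s) of 3: 15 -> fragment 5 completed (5 total).
Step 5: advance 2 -> fork_pos = 16 + 2 = 18. Reached multiple(s) of 3: 18 -> fragment 6 completed (6 total).
Step 6: advance 5 -> fork_pos = 18 + 5 = 23. Reached multiple(s) of 3: 21 -> fragment 7 completed (7 total).
Check: final fork_pos = 23; the multiples of 3 that are <= 23 are 3..21 -> 23 // 3 = 7 completed fragment(s).

Answer: 7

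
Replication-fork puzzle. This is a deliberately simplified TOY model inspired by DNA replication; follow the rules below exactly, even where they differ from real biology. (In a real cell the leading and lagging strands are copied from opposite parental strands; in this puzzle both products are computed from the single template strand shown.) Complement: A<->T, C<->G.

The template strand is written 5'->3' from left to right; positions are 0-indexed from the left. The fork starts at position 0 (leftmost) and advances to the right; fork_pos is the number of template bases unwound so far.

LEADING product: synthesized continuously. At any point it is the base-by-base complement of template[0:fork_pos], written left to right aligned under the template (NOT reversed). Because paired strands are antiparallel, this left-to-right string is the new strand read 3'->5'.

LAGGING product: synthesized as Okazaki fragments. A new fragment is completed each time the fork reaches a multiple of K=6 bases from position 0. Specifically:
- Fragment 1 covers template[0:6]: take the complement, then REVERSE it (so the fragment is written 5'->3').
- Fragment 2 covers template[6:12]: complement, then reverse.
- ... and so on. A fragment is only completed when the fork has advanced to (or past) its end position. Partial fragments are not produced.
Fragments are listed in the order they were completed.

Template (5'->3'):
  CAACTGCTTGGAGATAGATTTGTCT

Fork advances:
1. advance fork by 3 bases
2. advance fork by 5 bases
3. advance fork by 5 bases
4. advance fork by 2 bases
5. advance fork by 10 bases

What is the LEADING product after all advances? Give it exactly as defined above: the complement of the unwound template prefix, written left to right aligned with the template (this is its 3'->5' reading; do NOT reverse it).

Answer: GTTGACGAACCTCTATCTAAACAGA

Derivation:
Step 1: advance 3 -> fork_pos = 0 + 3 = 3.
Step 2: advance 5 -> fork_pos = 3 + 5 = 8.
Step 3: advance 5 -> fork_pos = 8 + 5 = 13.
Step 4: advance 2 -> fork_pos = 13 + 2 = 15.
Step 5: advance 10 -> fork_pos = 15 + 10 = 25.
Unwound prefix: template[0:25] = CAACTGCTTGGAGATAGATTTGTCT
Complement it base by base (A<->T, C<->G), keeping left-to-right order:
  [0:5] CAACT -> GTTGA
  [5:10] GCTTG -> CGAAC
  [10:15] GAGAT -> CTCTA
  [15:20] AGATT -> TCTAA
  [20:25] TGTCT -> ACAGA
Concatenate: GTTGACGAACCTCTATCTAAACAGA (length 25; written aligned with the template, i.e. 3'->5').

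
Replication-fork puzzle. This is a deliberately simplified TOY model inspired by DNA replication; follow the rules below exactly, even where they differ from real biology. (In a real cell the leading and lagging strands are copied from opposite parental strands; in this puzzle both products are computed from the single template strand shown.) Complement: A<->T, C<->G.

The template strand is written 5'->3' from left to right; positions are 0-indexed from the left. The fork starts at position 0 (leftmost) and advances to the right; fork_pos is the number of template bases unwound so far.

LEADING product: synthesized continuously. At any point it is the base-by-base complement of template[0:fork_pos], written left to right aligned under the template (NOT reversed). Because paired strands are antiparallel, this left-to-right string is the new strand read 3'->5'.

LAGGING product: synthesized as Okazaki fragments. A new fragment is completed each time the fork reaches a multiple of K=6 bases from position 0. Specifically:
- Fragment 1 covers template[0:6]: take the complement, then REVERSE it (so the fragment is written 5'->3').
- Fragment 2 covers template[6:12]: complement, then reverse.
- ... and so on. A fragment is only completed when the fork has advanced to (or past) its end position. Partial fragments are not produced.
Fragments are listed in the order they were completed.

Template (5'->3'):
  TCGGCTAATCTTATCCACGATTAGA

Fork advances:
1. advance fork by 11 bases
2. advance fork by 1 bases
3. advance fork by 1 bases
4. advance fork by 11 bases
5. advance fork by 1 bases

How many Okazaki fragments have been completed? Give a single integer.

Step 1: advance 11 -> fork_pos = 0 + 11 = 11. Reached multiple(s) of 6: 6 -> fragment 1 completed (1 total).
Step 2: advance 1 -> fork_pos = 11 + 1 = 12. Reached multiple(s) of 6: 12 -> fragment 2 completed (2 total).
Step 3: advance 1 -> fork_pos = 12 + 1 = 13. Next multiple of 6 is 18 (not reached); still 2 fragment(s).
Step 4: advance 11 -> fork_pos = 13 + 11 = 24. Reached multiple(s) of 6: 18, 24 -> fragments 3-4 completed (4 total).
Step 5: advance 1 -> fork_pos = 24 + 1 = 25. Next multiple of 6 is 30 (not reached); still 4 fragment(s).
Check: final fork_pos = 25; the multiples of 6 that are <= 25 are 6..24 -> 25 // 6 = 4 completed fragment(s).

Answer: 4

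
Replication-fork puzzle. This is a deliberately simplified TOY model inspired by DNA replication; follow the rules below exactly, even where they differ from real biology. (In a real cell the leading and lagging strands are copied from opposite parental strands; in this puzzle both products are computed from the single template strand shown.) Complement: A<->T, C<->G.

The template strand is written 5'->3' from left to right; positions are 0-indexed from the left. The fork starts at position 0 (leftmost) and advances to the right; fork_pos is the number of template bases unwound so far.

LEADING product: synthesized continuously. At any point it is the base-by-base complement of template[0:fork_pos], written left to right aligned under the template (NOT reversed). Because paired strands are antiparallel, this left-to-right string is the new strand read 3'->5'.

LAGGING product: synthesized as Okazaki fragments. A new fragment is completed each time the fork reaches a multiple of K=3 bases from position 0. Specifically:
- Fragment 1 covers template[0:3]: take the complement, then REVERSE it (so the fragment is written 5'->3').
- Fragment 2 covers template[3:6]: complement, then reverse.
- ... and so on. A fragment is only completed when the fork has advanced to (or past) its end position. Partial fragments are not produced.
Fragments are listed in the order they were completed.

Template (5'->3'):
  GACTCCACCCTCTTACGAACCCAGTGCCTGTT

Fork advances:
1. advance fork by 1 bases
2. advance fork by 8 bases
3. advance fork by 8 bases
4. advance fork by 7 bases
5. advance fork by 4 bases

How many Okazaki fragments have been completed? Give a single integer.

Answer: 9

Derivation:
Step 1: advance 1 -> fork_pos = 0 + 1 = 1. Next multiple of 3 is 3 (not reached); still 0 fragment(s).
Step 2: advance 8 -> fork_pos = 1 + 8 = 9. Reached multiple(s) of 3: 3, 6, 9 -> fragments 1-3 completed (3 total).
Step 3: advance 8 -> fork_pos = 9 + 8 = 17. Reached multiple(s) of 3: 12, 15 -> fragments 4-5 completed (5 total).
Step 4: advance 7 -> fork_pos = 17 + 7 = 24. Reached multiple(s) of 3: 18, 21, 24 -> fragments 6-8 completed (8 total).
Step 5: advance 4 -> fork_pos = 24 + 4 = 28. Reached multiple(s) of 3: 27 -> fragment 9 completed (9 total).
Check: final fork_pos = 28; the multiples of 3 that are <= 28 are 3..27 -> 28 // 3 = 9 completed fragment(s).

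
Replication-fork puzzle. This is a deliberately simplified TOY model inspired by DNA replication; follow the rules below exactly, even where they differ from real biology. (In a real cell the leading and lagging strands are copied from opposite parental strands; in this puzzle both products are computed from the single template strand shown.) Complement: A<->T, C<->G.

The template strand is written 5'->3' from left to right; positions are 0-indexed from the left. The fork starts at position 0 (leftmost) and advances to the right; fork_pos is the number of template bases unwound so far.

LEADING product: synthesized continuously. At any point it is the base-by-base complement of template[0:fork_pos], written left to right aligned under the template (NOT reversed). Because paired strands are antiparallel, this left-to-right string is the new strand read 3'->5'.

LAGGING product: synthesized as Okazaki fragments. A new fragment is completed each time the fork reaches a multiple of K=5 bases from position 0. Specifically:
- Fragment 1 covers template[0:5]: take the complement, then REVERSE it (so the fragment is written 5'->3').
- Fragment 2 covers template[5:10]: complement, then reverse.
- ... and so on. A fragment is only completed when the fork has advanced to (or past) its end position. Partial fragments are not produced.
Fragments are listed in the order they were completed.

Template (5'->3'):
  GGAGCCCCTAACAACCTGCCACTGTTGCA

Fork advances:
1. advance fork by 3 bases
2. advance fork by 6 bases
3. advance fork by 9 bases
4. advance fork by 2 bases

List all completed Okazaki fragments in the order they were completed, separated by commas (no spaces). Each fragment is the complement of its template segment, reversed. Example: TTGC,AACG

Answer: GCTCC,TAGGG,GTTGT,GGCAG

Derivation:
Step 1: advance 3 -> fork_pos = 0 + 3 = 3. Next multiple of 5 is 5 (not reached); still 0 fragment(s).
Step 2: advance 6 -> fork_pos = 3 + 6 = 9. Reached multiple(s) of 5: 5 -> fragment 1 completed (1 total).
Step 3: advance 9 -> fork_pos = 9 + 9 = 18. Reached multiple(s) of 5: 10, 15 -> fragments 2-3 completed (3 total).
Step 4: advance 2 -> fork_pos = 18 + 2 = 20. Reached multiple(s) of 5: 20 -> fragment 4 completed (4 total).
Final fork_pos = 20, so 4 fragment(s) are complete. Build each: template segment -> complement -> reverse.
Fragment 1: template[0:5] = GGAGC -> complement CCTCG -> reversed GCTCC
Fragment 2: template[5:10] = CCCTA -> complement GGGAT -> reversed TAGGG
Fragment 3: template[10:15] = ACAAC -> complement TGTTG -> reversed GTTGT
Fragment 4: template[15:20] = CTGCC -> complement GACGG -> reversed GGCAG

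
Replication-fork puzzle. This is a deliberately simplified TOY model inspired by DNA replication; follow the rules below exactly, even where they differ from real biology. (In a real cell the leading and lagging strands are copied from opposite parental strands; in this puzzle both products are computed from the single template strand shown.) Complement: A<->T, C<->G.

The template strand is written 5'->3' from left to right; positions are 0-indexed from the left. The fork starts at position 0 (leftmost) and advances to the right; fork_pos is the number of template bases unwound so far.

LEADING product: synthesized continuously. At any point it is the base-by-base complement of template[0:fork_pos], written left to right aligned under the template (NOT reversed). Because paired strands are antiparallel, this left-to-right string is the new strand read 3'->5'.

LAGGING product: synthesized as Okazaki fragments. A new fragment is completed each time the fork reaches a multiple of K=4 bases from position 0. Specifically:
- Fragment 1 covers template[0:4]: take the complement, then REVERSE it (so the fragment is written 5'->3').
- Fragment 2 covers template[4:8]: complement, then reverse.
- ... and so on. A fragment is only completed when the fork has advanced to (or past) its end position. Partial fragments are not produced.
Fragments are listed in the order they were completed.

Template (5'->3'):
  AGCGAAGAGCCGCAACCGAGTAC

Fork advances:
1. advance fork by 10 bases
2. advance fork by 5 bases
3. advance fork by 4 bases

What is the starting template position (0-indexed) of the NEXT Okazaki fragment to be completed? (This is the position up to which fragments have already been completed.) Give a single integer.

Answer: 16

Derivation:
Step 1: advance 10 -> fork_pos = 0 + 10 = 10. Reached multiple(s) of 4: 4, 8 -> fragments 1-2 completed (2 total).
Step 2: advance 5 -> fork_pos = 10 + 5 = 15. Reached multiple(s) of 4: 12 -> fragment 3 completed (3 total).
Step 3: advance 4 -> fork_pos = 15 + 4 = 19. Reached multiple(s) of 4: 16 -> fragment 4 completed (4 total).
4 fragment(s) completed, covering template[0:16] (4 x 4 = 16). The next fragment, fragment 5, covers template[16:20], so it starts at position 16.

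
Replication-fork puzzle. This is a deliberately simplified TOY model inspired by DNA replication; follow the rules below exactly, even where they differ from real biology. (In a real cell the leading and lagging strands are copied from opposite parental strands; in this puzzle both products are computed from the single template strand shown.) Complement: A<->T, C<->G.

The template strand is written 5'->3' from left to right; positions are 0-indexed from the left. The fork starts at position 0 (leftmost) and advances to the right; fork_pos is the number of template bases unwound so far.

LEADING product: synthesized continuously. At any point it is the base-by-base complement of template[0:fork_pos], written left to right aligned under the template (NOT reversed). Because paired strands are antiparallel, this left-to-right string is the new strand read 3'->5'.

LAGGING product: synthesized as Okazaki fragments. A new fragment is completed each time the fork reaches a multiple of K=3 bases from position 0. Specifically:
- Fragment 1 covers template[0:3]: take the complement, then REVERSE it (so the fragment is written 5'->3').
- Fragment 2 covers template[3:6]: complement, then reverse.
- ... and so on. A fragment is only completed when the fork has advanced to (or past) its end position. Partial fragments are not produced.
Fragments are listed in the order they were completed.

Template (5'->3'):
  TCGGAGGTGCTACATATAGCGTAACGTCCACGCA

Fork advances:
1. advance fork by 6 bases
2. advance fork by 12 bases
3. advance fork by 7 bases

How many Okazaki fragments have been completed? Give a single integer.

Step 1: advance 6 -> fork_pos = 0 + 6 = 6. Reached multiple(s) of 3: 3, 6 -> fragments 1-2 completed (2 total).
Step 2: advance 12 -> fork_pos = 6 + 12 = 18. Reached multiple(s) of 3: 9, 12, 15, 18 -> fragments 3-6 completed (6 total).
Step 3: advance 7 -> fork_pos = 18 + 7 = 25. Reached multiple(s) of 3: 21, 24 -> fragments 7-8 completed (8 total).
Check: final fork_pos = 25; the multiples of 3 that are <= 25 are 3..24 -> 25 // 3 = 8 completed fragment(s).

Answer: 8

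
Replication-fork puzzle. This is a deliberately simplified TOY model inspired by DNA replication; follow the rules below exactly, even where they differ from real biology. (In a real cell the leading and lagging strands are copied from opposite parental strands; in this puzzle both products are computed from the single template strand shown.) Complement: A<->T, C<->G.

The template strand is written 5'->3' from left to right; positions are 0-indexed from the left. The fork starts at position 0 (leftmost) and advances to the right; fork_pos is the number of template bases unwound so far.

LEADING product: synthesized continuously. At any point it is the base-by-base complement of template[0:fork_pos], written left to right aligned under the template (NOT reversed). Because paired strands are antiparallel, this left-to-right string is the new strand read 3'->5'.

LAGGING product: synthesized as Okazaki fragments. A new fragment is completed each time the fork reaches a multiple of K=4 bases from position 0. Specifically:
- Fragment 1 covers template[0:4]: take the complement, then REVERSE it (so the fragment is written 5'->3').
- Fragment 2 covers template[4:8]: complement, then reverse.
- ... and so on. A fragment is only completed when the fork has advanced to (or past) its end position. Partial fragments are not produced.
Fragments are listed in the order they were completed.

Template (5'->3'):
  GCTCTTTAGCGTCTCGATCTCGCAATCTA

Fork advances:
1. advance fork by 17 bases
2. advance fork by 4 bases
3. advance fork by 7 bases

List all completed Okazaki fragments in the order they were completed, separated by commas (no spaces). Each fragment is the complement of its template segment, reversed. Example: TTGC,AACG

Step 1: advance 17 -> fork_pos = 0 + 17 = 17. Reached multiple(s) of 4: 4, 8, 12, 16 -> fragments 1-4 completed (4 total).
Step 2: advance 4 -> fork_pos = 17 + 4 = 21. Reached multiple(s) of 4: 20 -> fragment 5 completed (5 total).
Step 3: advance 7 -> fork_pos = 21 + 7 = 28. Reached multiple(s) of 4: 24, 28 -> fragments 6-7 completed (7 total).
Final fork_pos = 28, so 7 fragment(s) are complete. Build each: template segment -> complement -> reverse.
Fragment 1: template[0:4] = GCTC -> complement CGAG -> reversed GAGC
Fragment 2: template[4:8] = TTTA -> complement AAAT -> reversed TAAA
Fragment 3: template[8:12] = GCGT -> complement CGCA -> reversed ACGC
Fragment 4: template[12:16] = CTCG -> complement GAGC -> reversed CGAG
Fragment 5: template[16:20] = ATCT -> complement TAGA -> reversed AGAT
Fragment 6: template[20:24] = CGCA -> complement GCGT -> reversed TGCG
Fragment 7: template[24:28] = ATCT -> complement TAGA -> reversed AGAT

Answer: GAGC,TAAA,ACGC,CGAG,AGAT,TGCG,AGAT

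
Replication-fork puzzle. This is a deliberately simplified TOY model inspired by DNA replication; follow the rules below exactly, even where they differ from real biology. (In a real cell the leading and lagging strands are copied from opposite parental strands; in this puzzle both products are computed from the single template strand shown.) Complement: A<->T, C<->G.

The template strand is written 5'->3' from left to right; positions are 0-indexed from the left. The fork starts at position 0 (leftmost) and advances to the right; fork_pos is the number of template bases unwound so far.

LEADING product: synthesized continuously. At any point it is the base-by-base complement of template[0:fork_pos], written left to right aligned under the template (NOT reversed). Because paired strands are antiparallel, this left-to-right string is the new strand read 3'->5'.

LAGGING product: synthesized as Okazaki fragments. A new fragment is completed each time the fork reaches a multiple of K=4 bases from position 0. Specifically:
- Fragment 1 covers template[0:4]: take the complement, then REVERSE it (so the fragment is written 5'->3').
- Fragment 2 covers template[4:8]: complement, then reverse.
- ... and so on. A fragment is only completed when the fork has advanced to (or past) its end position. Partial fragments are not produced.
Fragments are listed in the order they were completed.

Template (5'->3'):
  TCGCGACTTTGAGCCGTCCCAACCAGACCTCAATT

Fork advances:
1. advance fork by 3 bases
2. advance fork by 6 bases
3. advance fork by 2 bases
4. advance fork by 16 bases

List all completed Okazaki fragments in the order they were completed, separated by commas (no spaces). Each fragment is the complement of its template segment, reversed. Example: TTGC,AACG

Answer: GCGA,AGTC,TCAA,CGGC,GGGA,GGTT

Derivation:
Step 1: advance 3 -> fork_pos = 0 + 3 = 3. Next multiple of 4 is 4 (not reached); still 0 fragment(s).
Step 2: advance 6 -> fork_pos = 3 + 6 = 9. Reached multiple(s) of 4: 4, 8 -> fragments 1-2 completed (2 total).
Step 3: advance 2 -> fork_pos = 9 + 2 = 11. Next multiple of 4 is 12 (not reached); still 2 fragment(s).
Step 4: advance 16 -> fork_pos = 11 + 16 = 27. Reached multiple(s) of 4: 12, 16, 20, 24 -> fragments 3-6 completed (6 total).
Final fork_pos = 27, so 6 fragment(s) are complete. Build each: template segment -> complement -> reverse.
Fragment 1: template[0:4] = TCGC -> complement AGCG -> reversed GCGA
Fragment 2: template[4:8] = GACT -> complement CTGA -> reversed AGTC
Fragment 3: template[8:12] = TTGA -> complement AACT -> reversed TCAA
Fragment 4: template[12:16] = GCCG -> complement CGGC -> reversed CGGC
Fragment 5: template[16:20] = TCCC -> complement AGGG -> reversed GGGA
Fragment 6: template[20:24] = AACC -> complement TTGG -> reversed GGTT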